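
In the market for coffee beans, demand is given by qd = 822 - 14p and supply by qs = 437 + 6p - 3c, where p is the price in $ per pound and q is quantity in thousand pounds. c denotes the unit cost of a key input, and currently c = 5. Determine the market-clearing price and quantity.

p* = 20, q* = 542

With c = 5, supply is qs = 422 + 6p.
The market clears where 822 - 14p = 422 + 6p. Rearranging, 20p = 400, hence p* = 20.
Plugging p* into demand: q* = 822 - 14(20) = 542.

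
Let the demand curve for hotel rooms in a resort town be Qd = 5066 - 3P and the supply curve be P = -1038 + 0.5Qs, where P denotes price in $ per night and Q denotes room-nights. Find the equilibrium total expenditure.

Total expenditure = 1956656

Rewriting in direct form: Qs = 2076 + 2P.
Set Qd = Qs: 5066 - 3P = 2076 + 2P, so 2990 = 5P and P* = 598.
Substitute back: Q* = 5066 - 3(598) = 3272.
Total expenditure = P* × Q* = 598 × 3272 = 1956656.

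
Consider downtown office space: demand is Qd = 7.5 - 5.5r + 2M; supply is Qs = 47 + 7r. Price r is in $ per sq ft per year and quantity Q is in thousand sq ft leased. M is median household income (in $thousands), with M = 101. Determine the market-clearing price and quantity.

With M = 101, demand is Qd = 209.5 - 5.5r.
Set Qd = Qs: 209.5 - 5.5r = 47 + 7r, so 162.5 = 12.5r and r* = 13.
Then Q* = 209.5 - 5.5(13) = 138.

r* = 13, Q* = 138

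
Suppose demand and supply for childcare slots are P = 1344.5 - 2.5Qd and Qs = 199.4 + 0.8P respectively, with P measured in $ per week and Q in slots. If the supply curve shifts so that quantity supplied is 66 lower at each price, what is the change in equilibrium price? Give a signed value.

Solving each curve for Q: Qd = 537.8 - 0.4P.
At equilibrium Qd = Qs, so 537.8 - 0.4P = 199.4 + 0.8P; collecting terms, 338.4 = 1.2P and P* = 282.
Substitute back: Q* = 537.8 - 0.4(282) = 425.
After the shift, supply is Qs = 133.4 + 0.8P.
The new intersection has 404.4 = 1.2P, i.e. P = 337, Q = 403.
ΔP = 337 - 282 = 55.

ΔP = 55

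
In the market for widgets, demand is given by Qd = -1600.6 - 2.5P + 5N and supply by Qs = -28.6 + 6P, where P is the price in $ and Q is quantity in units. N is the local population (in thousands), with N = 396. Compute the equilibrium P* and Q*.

P* = 48, Q* = 259.4

With N = 396, demand is Qd = 379.4 - 2.5P.
The market clears where 379.4 - 2.5P = -28.6 + 6P. Rearranging, 8.5P = 408, hence P* = 48.
Then Q* = 379.4 - 2.5(48) = 259.4.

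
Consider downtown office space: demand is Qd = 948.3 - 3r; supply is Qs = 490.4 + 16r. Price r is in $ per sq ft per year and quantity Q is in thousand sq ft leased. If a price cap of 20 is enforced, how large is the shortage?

At r = 20: Qd = 888.3 and Qs = 810.4.
Shortage = Qd - Qs = 888.3 - 810.4 = 77.9.

Shortage = 77.9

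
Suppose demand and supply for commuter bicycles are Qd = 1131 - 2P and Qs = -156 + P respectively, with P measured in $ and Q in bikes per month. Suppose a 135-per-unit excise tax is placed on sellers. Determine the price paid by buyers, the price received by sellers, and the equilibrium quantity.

P_b = 474, P_s = 339, Q = 183

Sellers keep P_s = P_b - 135 per unit, so supply in terms of the buyer price is Qs = -291 + P_b.
Equate demand and the shifted supply: 1131 - 2P_b = -291 + P_b, giving 3P_b = 1422, so P_b = 474.
Then P_s = 474 - 135 = 339 and Q = 1131 - 2(474) = 183.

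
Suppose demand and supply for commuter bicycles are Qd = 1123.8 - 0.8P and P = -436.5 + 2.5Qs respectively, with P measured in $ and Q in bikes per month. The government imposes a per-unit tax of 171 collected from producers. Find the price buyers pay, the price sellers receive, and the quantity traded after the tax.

In direct form, Qs = 174.6 + 0.4P.
With a tax of 171 on producers, they supply based on the net price P_s = P_b - 171, so Qs = 106.2 + 0.4P_b.
Market clearing requires 1123.8 - 0.8P_b = 106.2 + 0.4P_b; hence 1017.6 = 1.2P_b and P_b = 848.
Then P_s = 848 - 171 = 677 and Q = 1123.8 - 0.8(848) = 445.4.

P_b = 848, P_s = 677, Q = 445.4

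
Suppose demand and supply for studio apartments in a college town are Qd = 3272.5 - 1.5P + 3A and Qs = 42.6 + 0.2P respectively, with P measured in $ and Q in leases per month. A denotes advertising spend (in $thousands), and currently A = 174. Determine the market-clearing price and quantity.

With A = 174, demand is Qd = 3794.5 - 1.5P.
The market clears where 3794.5 - 1.5P = 42.6 + 0.2P. Rearranging, 1.7P = 3751.9, hence P* = 2207.
Substitute back: Q* = 3794.5 - 1.5(2207) = 484.

P* = 2207, Q* = 484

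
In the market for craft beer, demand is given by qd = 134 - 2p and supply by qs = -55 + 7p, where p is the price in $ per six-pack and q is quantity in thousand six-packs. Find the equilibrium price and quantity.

p* = 21, q* = 92

At equilibrium qd = qs, so 134 - 2p = -55 + 7p; collecting terms, 189 = 9p and p* = 21.
From the demand curve, q* = 134 - 2(21) = 92.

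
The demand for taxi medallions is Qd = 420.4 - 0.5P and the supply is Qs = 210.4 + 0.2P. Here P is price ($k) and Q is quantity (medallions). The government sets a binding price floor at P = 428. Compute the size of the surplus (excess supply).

Surplus = 89.6

At P = 428: Qd = 206.4 and Qs = 296.
Surplus = Qs - Qd = 296 - 206.4 = 89.6.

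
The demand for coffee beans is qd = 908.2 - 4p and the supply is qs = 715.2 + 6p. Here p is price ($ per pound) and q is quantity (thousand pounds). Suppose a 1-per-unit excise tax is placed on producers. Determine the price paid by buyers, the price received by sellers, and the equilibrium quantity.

p_b = 19.9, p_s = 18.9, q = 828.6

The tax drives a wedge p_b - p_s = 1. Substituting p_s = p_b - 1 into supply: qs = 709.2 + 6p_b.
Set qd = qs: 908.2 - 4p_b = 709.2 + 6p_b, so 199 = 10p_b and p_b = 19.9.
Then p_s = 19.9 - 1 = 18.9 and q = 908.2 - 4(19.9) = 828.6.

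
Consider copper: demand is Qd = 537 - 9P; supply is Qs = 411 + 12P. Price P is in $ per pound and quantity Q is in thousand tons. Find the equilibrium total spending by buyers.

The market clears where 537 - 9P = 411 + 12P. Rearranging, 21P = 126, hence P* = 6.
Plugging P* into demand: Q* = 537 - 9(6) = 483.
Total spending by buyers = P* × Q* = 6 × 483 = 2898.

Total spending by buyers = 2898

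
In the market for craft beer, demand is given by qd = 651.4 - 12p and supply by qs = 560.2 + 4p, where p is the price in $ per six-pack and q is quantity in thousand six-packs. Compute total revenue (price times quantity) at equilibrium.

The market clears where 651.4 - 12p = 560.2 + 4p. Rearranging, 16p = 91.2, hence p* = 5.7.
Plugging p* into demand: q* = 651.4 - 12(5.7) = 583.
Total revenue = p* × q* = 5.7 × 583 = 3323.1.

Total revenue = 3323.1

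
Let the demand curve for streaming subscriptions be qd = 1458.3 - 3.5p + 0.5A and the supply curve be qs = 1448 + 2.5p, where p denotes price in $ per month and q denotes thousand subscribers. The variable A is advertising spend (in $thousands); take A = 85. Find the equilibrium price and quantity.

With A = 85, demand is qd = 1500.8 - 3.5p.
Set qd = qs: 1500.8 - 3.5p = 1448 + 2.5p, so 52.8 = 6p and p* = 8.8.
From the demand curve, q* = 1500.8 - 3.5(8.8) = 1470.

p* = 8.8, q* = 1470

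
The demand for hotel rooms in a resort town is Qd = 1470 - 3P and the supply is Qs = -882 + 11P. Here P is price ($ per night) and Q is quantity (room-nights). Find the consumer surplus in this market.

Consumer surplus = 155526

At equilibrium Qd = Qs, so 1470 - 3P = -882 + 11P; collecting terms, 2352 = 14P and P* = 168.
From the demand curve, Q* = 1470 - 3(168) = 966.
Demand choke price (Qd = 0): P = 1470/3 = 490. Consumer surplus = ½ × (490 - 168) × 966 = 155526.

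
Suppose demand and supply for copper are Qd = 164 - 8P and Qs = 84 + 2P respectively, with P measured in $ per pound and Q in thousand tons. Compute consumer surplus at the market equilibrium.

Equating demand and supply, 164 - 8P = 84 + 2P gives 10P = 80, so P* = 8.
From the demand curve, Q* = 164 - 8(8) = 100.
Demand choke price (Qd = 0): P = 164/8 = 20.5. Consumer surplus = ½ × (20.5 - 8) × 100 = 625.

Consumer surplus = 625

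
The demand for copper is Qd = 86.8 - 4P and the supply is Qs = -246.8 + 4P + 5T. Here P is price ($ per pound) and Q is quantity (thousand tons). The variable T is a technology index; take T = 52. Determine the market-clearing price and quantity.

With T = 52, supply is Qs = 13.2 + 4P.
At equilibrium Qd = Qs, so 86.8 - 4P = 13.2 + 4P; collecting terms, 73.6 = 8P and P* = 9.2.
Then Q* = 86.8 - 4(9.2) = 50.

P* = 9.2, Q* = 50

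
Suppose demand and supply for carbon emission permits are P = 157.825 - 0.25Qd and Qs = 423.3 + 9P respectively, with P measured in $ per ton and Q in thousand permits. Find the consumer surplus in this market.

Consumer surplus = 40228.66125

Rewriting in direct form: Qd = 631.3 - 4P.
Equating demand and supply, 631.3 - 4P = 423.3 + 9P gives 13P = 208, so P* = 16.
Substitute back: Q* = 631.3 - 4(16) = 567.3.
Demand choke price (Qd = 0): P = 631.3/4 = 157.825. Consumer surplus = ½ × (157.825 - 16) × 567.3 = 40228.66125.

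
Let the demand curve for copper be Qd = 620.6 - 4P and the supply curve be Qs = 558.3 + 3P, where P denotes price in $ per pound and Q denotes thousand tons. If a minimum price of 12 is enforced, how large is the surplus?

Surplus = 21.7

Evaluating both curves at the floor price 12 gives Qd = 572.6, Qs = 594.3.
Surplus = Qs - Qd = 594.3 - 572.6 = 21.7.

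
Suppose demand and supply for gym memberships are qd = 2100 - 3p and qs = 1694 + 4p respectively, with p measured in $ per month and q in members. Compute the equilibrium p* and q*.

Set qd = qs: 2100 - 3p = 1694 + 4p, so 406 = 7p and p* = 58.
Substitute back: q* = 2100 - 3(58) = 1926.

p* = 58, q* = 1926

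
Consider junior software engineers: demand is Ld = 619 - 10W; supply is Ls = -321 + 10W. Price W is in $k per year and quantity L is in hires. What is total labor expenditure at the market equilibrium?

Total labor expenditure = 7003

Equating demand and supply, 619 - 10W = -321 + 10W gives 20W = 940, so W* = 47.
Then L* = 619 - 10(47) = 149.
Total labor expenditure = W* × L* = 47 × 149 = 7003.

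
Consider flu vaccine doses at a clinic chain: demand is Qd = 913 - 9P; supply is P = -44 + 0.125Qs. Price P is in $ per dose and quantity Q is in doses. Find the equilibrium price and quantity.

P* = 33, Q* = 616

Rewriting in direct form: Qs = 352 + 8P.
The market clears where 913 - 9P = 352 + 8P. Rearranging, 17P = 561, hence P* = 33.
Substitute back: Q* = 913 - 9(33) = 616.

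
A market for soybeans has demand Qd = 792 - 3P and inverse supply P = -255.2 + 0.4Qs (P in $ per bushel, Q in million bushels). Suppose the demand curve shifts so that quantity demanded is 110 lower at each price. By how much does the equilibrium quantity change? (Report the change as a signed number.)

ΔQ = -50

Rewriting in direct form: Qs = 638 + 2.5P.
At equilibrium Qd = Qs, so 792 - 3P = 638 + 2.5P; collecting terms, 154 = 5.5P and P* = 28.
Then Q* = 792 - 3(28) = 708.
After the shift, demand is Qd = 682 - 3P.
Re-solving, 5.5P = 44 gives P = 8 and Q = 658.
ΔQ = 658 - 708 = -50.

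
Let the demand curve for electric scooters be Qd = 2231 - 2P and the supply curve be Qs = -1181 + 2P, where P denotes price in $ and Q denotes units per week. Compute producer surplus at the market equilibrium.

Set Qd = Qs: 2231 - 2P = -1181 + 2P, so 3412 = 4P and P* = 853.
Then Q* = 2231 - 2(853) = 525.
Supply choke price (Qs = 0): P = 590.5. Producer surplus = ½ × (853 - 590.5) × 525 = 68906.25.

Producer surplus = 68906.25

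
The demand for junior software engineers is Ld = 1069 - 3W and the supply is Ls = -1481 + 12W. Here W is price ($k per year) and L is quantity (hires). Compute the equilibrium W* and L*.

W* = 170, L* = 559

Set Ld = Ls: 1069 - 3W = -1481 + 12W, so 2550 = 15W and W* = 170.
Substitute back: L* = 1069 - 3(170) = 559.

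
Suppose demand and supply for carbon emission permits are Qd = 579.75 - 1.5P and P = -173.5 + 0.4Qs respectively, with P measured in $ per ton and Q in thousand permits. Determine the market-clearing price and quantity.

Inverting to quantity form: Qs = 433.75 + 2.5P.
Equating demand and supply, 579.75 - 1.5P = 433.75 + 2.5P gives 4P = 146, so P* = 36.5.
Then Q* = 579.75 - 1.5(36.5) = 525.

P* = 36.5, Q* = 525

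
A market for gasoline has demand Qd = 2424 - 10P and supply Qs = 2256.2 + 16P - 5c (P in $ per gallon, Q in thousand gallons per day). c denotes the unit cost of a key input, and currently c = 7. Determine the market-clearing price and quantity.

With c = 7, supply is Qs = 2221.2 + 16P.
The market clears where 2424 - 10P = 2221.2 + 16P. Rearranging, 26P = 202.8, hence P* = 7.8.
Substitute back: Q* = 2424 - 10(7.8) = 2346.

P* = 7.8, Q* = 2346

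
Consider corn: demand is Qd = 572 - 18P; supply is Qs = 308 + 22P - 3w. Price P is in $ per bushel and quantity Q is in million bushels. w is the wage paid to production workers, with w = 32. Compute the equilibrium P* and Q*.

With w = 32, supply is Qs = 212 + 22P.
At equilibrium Qd = Qs, so 572 - 18P = 212 + 22P; collecting terms, 360 = 40P and P* = 9.
Plugging P* into demand: Q* = 572 - 18(9) = 410.

P* = 9, Q* = 410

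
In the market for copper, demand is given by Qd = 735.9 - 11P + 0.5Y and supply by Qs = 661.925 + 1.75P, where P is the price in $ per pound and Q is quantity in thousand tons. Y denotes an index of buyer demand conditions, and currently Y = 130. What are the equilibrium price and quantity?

With Y = 130, demand is Qd = 800.9 - 11P.
Equating demand and supply, 800.9 - 11P = 661.925 + 1.75P gives 12.75P = 138.975, so P* = 10.9.
Then Q* = 800.9 - 11(10.9) = 681.

P* = 10.9, Q* = 681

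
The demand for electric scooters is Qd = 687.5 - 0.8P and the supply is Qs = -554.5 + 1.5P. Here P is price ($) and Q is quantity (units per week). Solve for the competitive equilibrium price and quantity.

P* = 540, Q* = 255.5

At equilibrium Qd = Qs, so 687.5 - 0.8P = -554.5 + 1.5P; collecting terms, 1242 = 2.3P and P* = 540.
From the demand curve, Q* = 687.5 - 0.8(540) = 255.5.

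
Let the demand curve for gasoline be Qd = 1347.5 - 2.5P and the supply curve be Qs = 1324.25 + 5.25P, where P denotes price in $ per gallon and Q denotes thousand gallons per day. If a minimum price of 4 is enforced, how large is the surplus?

At P = 4: Qd = 1337.5 and Qs = 1345.25.
Surplus = Qs - Qd = 1345.25 - 1337.5 = 7.75.

Surplus = 7.75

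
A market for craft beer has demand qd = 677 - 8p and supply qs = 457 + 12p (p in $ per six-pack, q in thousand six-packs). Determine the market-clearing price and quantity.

The market clears where 677 - 8p = 457 + 12p. Rearranging, 20p = 220, hence p* = 11.
Plugging p* into demand: q* = 677 - 8(11) = 589.

p* = 11, q* = 589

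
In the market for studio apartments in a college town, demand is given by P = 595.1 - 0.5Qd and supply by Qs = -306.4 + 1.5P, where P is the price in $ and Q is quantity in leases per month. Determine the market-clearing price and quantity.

Solving each curve for Q: Qd = 1190.2 - 2P.
The market clears where 1190.2 - 2P = -306.4 + 1.5P. Rearranging, 3.5P = 1496.6, hence P* = 427.6.
Substitute back: Q* = 1190.2 - 2(427.6) = 335.

P* = 427.6, Q* = 335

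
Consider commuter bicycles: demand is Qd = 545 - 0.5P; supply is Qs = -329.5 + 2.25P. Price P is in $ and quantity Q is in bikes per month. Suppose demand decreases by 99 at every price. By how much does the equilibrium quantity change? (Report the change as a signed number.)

ΔQ = -81

The market clears where 545 - 0.5P = -329.5 + 2.25P. Rearranging, 2.75P = 874.5, hence P* = 318.
Substitute back: Q* = 545 - 0.5(318) = 386.
After the shift, demand is Qd = 446 - 0.5P.
New equilibrium: 775.5 = 2.75P, so P = 282 and Q = 305.
ΔQ = 305 - 386 = -81.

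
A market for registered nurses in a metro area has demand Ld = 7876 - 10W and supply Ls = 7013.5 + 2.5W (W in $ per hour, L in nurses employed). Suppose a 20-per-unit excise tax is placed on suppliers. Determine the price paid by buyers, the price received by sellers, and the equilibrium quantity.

Suppliers keep W_s = W_b - 20 per unit, so supply in terms of the buyer price is Ls = 6963.5 + 2.5W_b.
Set Ld = Ls: 7876 - 10W_b = 6963.5 + 2.5W_b, so 912.5 = 12.5W_b and W_b = 73.
So W_s = 53 and the quantity traded is L = 7876 - 10(73) = 7146.

W_b = 73, W_s = 53, L = 7146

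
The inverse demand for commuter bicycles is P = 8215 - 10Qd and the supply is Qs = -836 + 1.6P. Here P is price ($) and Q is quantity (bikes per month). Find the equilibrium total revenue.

Total revenue = 705900

Solving each curve for Q: Qd = 821.5 - 0.1P.
The market clears where 821.5 - 0.1P = -836 + 1.6P. Rearranging, 1.7P = 1657.5, hence P* = 975.
Plugging P* into demand: Q* = 821.5 - 0.1(975) = 724.
Total revenue = P* × Q* = 975 × 724 = 705900.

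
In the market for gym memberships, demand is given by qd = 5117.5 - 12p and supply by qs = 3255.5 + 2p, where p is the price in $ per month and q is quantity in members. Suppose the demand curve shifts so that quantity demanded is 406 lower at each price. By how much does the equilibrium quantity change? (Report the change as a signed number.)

Equating demand and supply, 5117.5 - 12p = 3255.5 + 2p gives 14p = 1862, so p* = 133.
Plugging p* into demand: q* = 5117.5 - 12(133) = 3521.5.
After the shift, demand is qd = 4711.5 - 12p.
The new intersection has 1456 = 14p, i.e. p = 104, q = 3463.5.
Δq = 3463.5 - 3521.5 = -58.

Δq = -58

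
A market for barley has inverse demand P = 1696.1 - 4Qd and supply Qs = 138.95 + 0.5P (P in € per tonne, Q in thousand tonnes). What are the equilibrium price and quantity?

Rewriting in direct form: Qd = 424.025 - 0.25P.
At equilibrium Qd = Qs, so 424.025 - 0.25P = 138.95 + 0.5P; collecting terms, 285.075 = 0.75P and P* = 380.1.
Substitute back: Q* = 424.025 - 0.25(380.1) = 329.

P* = 380.1, Q* = 329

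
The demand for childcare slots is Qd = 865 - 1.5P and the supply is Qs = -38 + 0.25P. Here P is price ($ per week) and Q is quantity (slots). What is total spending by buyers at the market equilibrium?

Total spending by buyers = 46956

Equating demand and supply, 865 - 1.5P = -38 + 0.25P gives 1.75P = 903, so P* = 516.
Plugging P* into demand: Q* = 865 - 1.5(516) = 91.
Total spending by buyers = P* × Q* = 516 × 91 = 46956.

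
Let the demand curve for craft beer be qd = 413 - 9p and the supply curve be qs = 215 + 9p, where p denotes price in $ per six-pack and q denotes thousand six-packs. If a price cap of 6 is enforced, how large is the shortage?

Shortage = 90

With p fixed at 6, quantity demanded is 359 and quantity supplied is 269.
Shortage = qd - qs = 359 - 269 = 90.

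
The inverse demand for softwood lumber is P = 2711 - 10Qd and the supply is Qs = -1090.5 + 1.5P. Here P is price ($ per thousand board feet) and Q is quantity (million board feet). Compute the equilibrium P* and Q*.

Rewriting in direct form: Qd = 271.1 - 0.1P.
Set Qd = Qs: 271.1 - 0.1P = -1090.5 + 1.5P, so 1361.6 = 1.6P and P* = 851.
Substitute back: Q* = 271.1 - 0.1(851) = 186.

P* = 851, Q* = 186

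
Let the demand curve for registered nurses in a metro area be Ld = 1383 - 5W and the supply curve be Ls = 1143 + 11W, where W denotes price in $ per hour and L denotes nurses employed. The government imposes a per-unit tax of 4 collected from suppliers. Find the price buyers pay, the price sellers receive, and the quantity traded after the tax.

W_b = 17.75, W_s = 13.75, L = 1294.25

Suppliers keep W_s = W_b - 4 per unit, so supply in terms of the buyer price is Ls = 1099 + 11W_b.
Set Ld = Ls: 1383 - 5W_b = 1099 + 11W_b, so 284 = 16W_b and W_b = 17.75.
Then W_s = 17.75 - 4 = 13.75 and L = 1383 - 5(17.75) = 1294.25.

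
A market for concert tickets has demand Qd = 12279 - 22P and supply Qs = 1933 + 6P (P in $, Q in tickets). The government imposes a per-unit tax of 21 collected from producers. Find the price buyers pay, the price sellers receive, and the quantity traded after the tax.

Producers keep P_s = P_b - 21 per unit, so supply in terms of the buyer price is Qs = 1807 + 6P_b.
Set Qd = Qs: 12279 - 22P_b = 1807 + 6P_b, so 10472 = 28P_b and P_b = 374.
So P_s = 353 and the quantity traded is Q = 12279 - 22(374) = 4051.

P_b = 374, P_s = 353, Q = 4051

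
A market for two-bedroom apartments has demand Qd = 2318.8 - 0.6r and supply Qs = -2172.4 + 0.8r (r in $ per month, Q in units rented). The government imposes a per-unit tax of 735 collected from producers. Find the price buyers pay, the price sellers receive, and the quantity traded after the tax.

Producers keep r_s = r_b - 735 per unit, so supply in terms of the buyer price is Qs = -2760.4 + 0.8r_b.
Equate demand and the shifted supply: 2318.8 - 0.6r_b = -2760.4 + 0.8r_b, giving 1.4r_b = 5079.2, so r_b = 3628.
So r_s = 2893 and the quantity traded is Q = 2318.8 - 0.6(3628) = 142.

r_b = 3628, r_s = 2893, Q = 142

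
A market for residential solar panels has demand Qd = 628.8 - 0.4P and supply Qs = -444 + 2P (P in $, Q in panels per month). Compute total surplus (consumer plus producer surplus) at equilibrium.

Total surplus = 303750

At equilibrium Qd = Qs, so 628.8 - 0.4P = -444 + 2P; collecting terms, 1072.8 = 2.4P and P* = 447.
Plugging P* into demand: Q* = 628.8 - 0.4(447) = 450.
Demand choke price = 1572; supply choke price = 222. CS = ½(1572 - 447)(450) = 253125; PS = ½(447 - 222)(450) = 50625. Total surplus = 303750.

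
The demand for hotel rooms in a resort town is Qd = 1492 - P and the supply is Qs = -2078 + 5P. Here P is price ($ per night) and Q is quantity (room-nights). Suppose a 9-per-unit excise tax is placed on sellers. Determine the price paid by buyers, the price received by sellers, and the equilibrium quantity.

With a tax of 9 on sellers, they supply based on the net price P_s = P_b - 9, so Qs = -2123 + 5P_b.
Equate demand and the shifted supply: 1492 - P_b = -2123 + 5P_b, giving 6P_b = 3615, so P_b = 602.5.
Then P_s = 602.5 - 9 = 593.5 and Q = 1492 - 602.5 = 889.5.

P_b = 602.5, P_s = 593.5, Q = 889.5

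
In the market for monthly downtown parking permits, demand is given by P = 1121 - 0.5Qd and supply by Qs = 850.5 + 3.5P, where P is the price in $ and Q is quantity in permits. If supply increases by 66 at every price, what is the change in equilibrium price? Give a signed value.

ΔP = -12

Inverting to quantity form: Qd = 2242 - 2P.
Set Qd = Qs: 2242 - 2P = 850.5 + 3.5P, so 1391.5 = 5.5P and P* = 253.
Plugging P* into demand: Q* = 2242 - 2(253) = 1736.
After the shift, supply is Qs = 916.5 + 3.5P.
Re-solving, 5.5P = 1325.5 gives P = 241 and Q = 1760.
ΔP = 241 - 253 = -12.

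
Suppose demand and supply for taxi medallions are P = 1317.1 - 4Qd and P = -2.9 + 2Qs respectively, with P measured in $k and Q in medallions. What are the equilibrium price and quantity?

In direct form, Qd = 329.275 - 0.25P and Qs = 1.45 + 0.5P.
At equilibrium Qd = Qs, so 329.275 - 0.25P = 1.45 + 0.5P; collecting terms, 327.825 = 0.75P and P* = 437.1.
Then Q* = 329.275 - 0.25(437.1) = 220.

P* = 437.1, Q* = 220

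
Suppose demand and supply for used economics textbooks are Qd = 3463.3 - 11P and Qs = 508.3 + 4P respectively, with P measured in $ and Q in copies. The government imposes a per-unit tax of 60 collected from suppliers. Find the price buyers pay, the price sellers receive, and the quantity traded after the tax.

With a tax of 60 on suppliers, they supply based on the net price P_s = P_b - 60, so Qs = 268.3 + 4P_b.
Market clearing requires 3463.3 - 11P_b = 268.3 + 4P_b; hence 3195 = 15P_b and P_b = 213.
Then P_s = 213 - 60 = 153 and Q = 3463.3 - 11(213) = 1120.3.

P_b = 213, P_s = 153, Q = 1120.3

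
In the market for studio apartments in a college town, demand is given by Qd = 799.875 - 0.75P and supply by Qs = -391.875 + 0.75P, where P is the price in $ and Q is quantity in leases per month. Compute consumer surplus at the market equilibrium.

Consumer surplus = 27744

At equilibrium Qd = Qs, so 799.875 - 0.75P = -391.875 + 0.75P; collecting terms, 1191.75 = 1.5P and P* = 794.5.
Substitute back: Q* = 799.875 - 0.75(794.5) = 204.
Demand choke price (Qd = 0): P = 799.875/0.75 = 1066.5. Consumer surplus = ½ × (1066.5 - 794.5) × 204 = 27744.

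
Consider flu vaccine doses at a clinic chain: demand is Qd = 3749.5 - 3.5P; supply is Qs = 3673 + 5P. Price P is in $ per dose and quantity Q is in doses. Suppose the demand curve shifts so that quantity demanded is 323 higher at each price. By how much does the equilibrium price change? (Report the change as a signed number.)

Equating demand and supply, 3749.5 - 3.5P = 3673 + 5P gives 8.5P = 76.5, so P* = 9.
From the demand curve, Q* = 3749.5 - 3.5(9) = 3718.
After the shift, demand is Qd = 4072.5 - 3.5P.
New equilibrium: 399.5 = 8.5P, so P = 47 and Q = 3908.
ΔP = 47 - 9 = 38.

ΔP = 38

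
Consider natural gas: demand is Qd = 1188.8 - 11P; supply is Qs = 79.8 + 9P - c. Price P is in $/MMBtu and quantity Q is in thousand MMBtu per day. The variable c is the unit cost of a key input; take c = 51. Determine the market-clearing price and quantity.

P* = 58, Q* = 550.8

With c = 51, supply is Qs = 28.8 + 9P.
The market clears where 1188.8 - 11P = 28.8 + 9P. Rearranging, 20P = 1160, hence P* = 58.
From the demand curve, Q* = 1188.8 - 11(58) = 550.8.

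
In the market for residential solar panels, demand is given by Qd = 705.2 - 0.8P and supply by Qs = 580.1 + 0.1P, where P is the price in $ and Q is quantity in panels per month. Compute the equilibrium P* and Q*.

P* = 139, Q* = 594

At equilibrium Qd = Qs, so 705.2 - 0.8P = 580.1 + 0.1P; collecting terms, 125.1 = 0.9P and P* = 139.
Plugging P* into demand: Q* = 705.2 - 0.8(139) = 594.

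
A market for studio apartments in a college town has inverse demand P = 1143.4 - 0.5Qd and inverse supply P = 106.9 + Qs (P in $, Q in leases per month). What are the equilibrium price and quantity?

P* = 797.9, Q* = 691

Inverting to quantity form: Qd = 2286.8 - 2P and Qs = -106.9 + P.
At equilibrium Qd = Qs, so 2286.8 - 2P = -106.9 + P; collecting terms, 2393.7 = 3P and P* = 797.9.
Substitute back: Q* = 2286.8 - 2(797.9) = 691.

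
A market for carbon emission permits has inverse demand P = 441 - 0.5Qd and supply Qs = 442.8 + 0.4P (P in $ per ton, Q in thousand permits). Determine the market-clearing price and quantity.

P* = 183, Q* = 516

Inverting to quantity form: Qd = 882 - 2P.
At equilibrium Qd = Qs, so 882 - 2P = 442.8 + 0.4P; collecting terms, 439.2 = 2.4P and P* = 183.
Plugging P* into demand: Q* = 882 - 2(183) = 516.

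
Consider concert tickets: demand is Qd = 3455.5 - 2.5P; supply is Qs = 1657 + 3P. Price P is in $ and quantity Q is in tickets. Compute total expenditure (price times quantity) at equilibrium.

Set Qd = Qs: 3455.5 - 2.5P = 1657 + 3P, so 1798.5 = 5.5P and P* = 327.
Plugging P* into demand: Q* = 3455.5 - 2.5(327) = 2638.
Total expenditure = P* × Q* = 327 × 2638 = 862626.

Total expenditure = 862626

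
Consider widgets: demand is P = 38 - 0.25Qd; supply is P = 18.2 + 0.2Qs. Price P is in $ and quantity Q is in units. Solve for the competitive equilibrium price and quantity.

P* = 27, Q* = 44

Solving each curve for Q: Qd = 152 - 4P and Qs = -91 + 5P.
Set Qd = Qs: 152 - 4P = -91 + 5P, so 243 = 9P and P* = 27.
Substitute back: Q* = 152 - 4(27) = 44.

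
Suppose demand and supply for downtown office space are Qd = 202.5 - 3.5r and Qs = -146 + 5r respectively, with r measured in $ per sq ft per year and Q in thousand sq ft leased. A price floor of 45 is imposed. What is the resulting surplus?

Surplus = 34

Evaluating both curves at the floor price 45 gives Qd = 45, Qs = 79.
Surplus = Qs - Qd = 79 - 45 = 34.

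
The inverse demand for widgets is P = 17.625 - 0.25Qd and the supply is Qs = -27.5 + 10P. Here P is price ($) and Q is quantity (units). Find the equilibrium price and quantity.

P* = 7, Q* = 42.5

Inverting to quantity form: Qd = 70.5 - 4P.
The market clears where 70.5 - 4P = -27.5 + 10P. Rearranging, 14P = 98, hence P* = 7.
Substitute back: Q* = 70.5 - 4(7) = 42.5.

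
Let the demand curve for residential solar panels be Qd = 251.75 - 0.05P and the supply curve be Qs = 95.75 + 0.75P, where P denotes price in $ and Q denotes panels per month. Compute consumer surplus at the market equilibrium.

The market clears where 251.75 - 0.05P = 95.75 + 0.75P. Rearranging, 0.8P = 156, hence P* = 195.
Plugging P* into demand: Q* = 251.75 - 0.05(195) = 242.
Demand choke price (Qd = 0): P = 251.75/0.05 = 5035. Consumer surplus = ½ × (5035 - 195) × 242 = 585640.

Consumer surplus = 585640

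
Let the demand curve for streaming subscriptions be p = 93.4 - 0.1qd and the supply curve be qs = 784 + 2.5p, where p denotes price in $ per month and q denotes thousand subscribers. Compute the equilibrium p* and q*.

Rewriting in direct form: qd = 934 - 10p.
Equating demand and supply, 934 - 10p = 784 + 2.5p gives 12.5p = 150, so p* = 12.
From the demand curve, q* = 934 - 10(12) = 814.

p* = 12, q* = 814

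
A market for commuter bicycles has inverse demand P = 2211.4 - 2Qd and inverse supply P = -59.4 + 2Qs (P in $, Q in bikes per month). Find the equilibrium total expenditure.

In direct form, Qd = 1105.7 - 0.5P and Qs = 29.7 + 0.5P.
Set Qd = Qs: 1105.7 - 0.5P = 29.7 + 0.5P, so 1076 = P and P* = 1076.
Substitute back: Q* = 1105.7 - 0.5(1076) = 567.7.
Total expenditure = P* × Q* = 1076 × 567.7 = 610845.2.

Total expenditure = 610845.2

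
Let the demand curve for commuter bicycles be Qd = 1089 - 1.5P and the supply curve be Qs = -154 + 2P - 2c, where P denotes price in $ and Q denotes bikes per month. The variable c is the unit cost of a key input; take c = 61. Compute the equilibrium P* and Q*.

P* = 390, Q* = 504

With c = 61, supply is Qs = -276 + 2P.
Set Qd = Qs: 1089 - 1.5P = -276 + 2P, so 1365 = 3.5P and P* = 390.
Substitute back: Q* = 1089 - 1.5(390) = 504.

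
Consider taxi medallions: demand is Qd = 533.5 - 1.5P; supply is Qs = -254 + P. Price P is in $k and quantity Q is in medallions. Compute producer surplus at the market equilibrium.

Equating demand and supply, 533.5 - 1.5P = -254 + P gives 2.5P = 787.5, so P* = 315.
Substitute back: Q* = 533.5 - 1.5(315) = 61.
Supply choke price (Qs = 0): P = 254. Producer surplus = ½ × (315 - 254) × 61 = 1860.5.

Producer surplus = 1860.5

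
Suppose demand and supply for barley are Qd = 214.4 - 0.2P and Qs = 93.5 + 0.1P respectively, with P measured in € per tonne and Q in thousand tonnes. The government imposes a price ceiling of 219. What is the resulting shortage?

Shortage = 55.2

Evaluating both curves at the ceiling price 219 gives Qd = 170.6, Qs = 115.4.
Shortage = Qd - Qs = 170.6 - 115.4 = 55.2.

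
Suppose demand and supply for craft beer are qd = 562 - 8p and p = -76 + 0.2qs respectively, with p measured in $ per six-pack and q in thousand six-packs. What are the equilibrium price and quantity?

p* = 14, q* = 450

Solving each curve for q: qs = 380 + 5p.
The market clears where 562 - 8p = 380 + 5p. Rearranging, 13p = 182, hence p* = 14.
Plugging p* into demand: q* = 562 - 8(14) = 450.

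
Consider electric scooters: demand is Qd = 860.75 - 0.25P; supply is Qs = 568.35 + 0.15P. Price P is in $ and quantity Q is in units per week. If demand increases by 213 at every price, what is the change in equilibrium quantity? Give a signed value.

Equating demand and supply, 860.75 - 0.25P = 568.35 + 0.15P gives 0.4P = 292.4, so P* = 731.
Plugging P* into demand: Q* = 860.75 - 0.25(731) = 678.
After the shift, demand is Qd = 1073.75 - 0.25P.
New equilibrium: 505.4 = 0.4P, so P = 1263.5 and Q = 757.875.
ΔQ = 757.875 - 678 = 79.875.

ΔQ = 79.875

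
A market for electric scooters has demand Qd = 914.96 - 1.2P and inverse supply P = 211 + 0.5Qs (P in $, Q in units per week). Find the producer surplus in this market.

Solving each curve for Q: Qs = -422 + 2P.
At equilibrium Qd = Qs, so 914.96 - 1.2P = -422 + 2P; collecting terms, 1336.96 = 3.2P and P* = 417.8.
Then Q* = 914.96 - 1.2(417.8) = 413.6.
Supply choke price (Qs = 0): P = 211. Producer surplus = ½ × (417.8 - 211) × 413.6 = 42766.24.

Producer surplus = 42766.24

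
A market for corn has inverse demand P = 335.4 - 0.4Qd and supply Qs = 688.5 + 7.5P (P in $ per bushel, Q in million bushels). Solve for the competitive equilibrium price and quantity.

P* = 15, Q* = 801

Inverting to quantity form: Qd = 838.5 - 2.5P.
Equating demand and supply, 838.5 - 2.5P = 688.5 + 7.5P gives 10P = 150, so P* = 15.
Plugging P* into demand: Q* = 838.5 - 2.5(15) = 801.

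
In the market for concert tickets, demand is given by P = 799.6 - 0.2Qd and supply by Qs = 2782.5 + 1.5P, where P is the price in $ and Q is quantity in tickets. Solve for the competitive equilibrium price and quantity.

P* = 187, Q* = 3063

In direct form, Qd = 3998 - 5P.
The market clears where 3998 - 5P = 2782.5 + 1.5P. Rearranging, 6.5P = 1215.5, hence P* = 187.
Substitute back: Q* = 3998 - 5(187) = 3063.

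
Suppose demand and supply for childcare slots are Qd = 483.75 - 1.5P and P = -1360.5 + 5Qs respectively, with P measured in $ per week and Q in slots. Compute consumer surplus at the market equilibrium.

Inverting to quantity form: Qs = 272.1 + 0.2P.
Set Qd = Qs: 483.75 - 1.5P = 272.1 + 0.2P, so 211.65 = 1.7P and P* = 124.5.
From the demand curve, Q* = 483.75 - 1.5(124.5) = 297.
Demand choke price (Qd = 0): P = 483.75/1.5 = 322.5. Consumer surplus = ½ × (322.5 - 124.5) × 297 = 29403.

Consumer surplus = 29403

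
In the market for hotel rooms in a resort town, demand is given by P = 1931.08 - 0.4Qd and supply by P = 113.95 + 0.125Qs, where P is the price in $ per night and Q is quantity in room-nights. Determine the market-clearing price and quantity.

Solving each curve for Q: Qd = 4827.7 - 2.5P and Qs = -911.6 + 8P.
Set Qd = Qs: 4827.7 - 2.5P = -911.6 + 8P, so 5739.3 = 10.5P and P* = 546.6.
Plugging P* into demand: Q* = 4827.7 - 2.5(546.6) = 3461.2.

P* = 546.6, Q* = 3461.2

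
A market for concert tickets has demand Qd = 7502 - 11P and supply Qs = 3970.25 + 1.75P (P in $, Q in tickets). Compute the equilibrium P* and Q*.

Set Qd = Qs: 7502 - 11P = 3970.25 + 1.75P, so 3531.75 = 12.75P and P* = 277.
From the demand curve, Q* = 7502 - 11(277) = 4455.

P* = 277, Q* = 4455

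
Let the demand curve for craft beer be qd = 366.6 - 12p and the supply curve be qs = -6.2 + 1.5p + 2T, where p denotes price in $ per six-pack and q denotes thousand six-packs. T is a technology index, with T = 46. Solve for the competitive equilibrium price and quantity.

With T = 46, supply is qs = 85.8 + 1.5p.
Set qd = qs: 366.6 - 12p = 85.8 + 1.5p, so 280.8 = 13.5p and p* = 20.8.
Substitute back: q* = 366.6 - 12(20.8) = 117.

p* = 20.8, q* = 117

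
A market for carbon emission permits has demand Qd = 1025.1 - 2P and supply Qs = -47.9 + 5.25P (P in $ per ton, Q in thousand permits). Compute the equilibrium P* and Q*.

P* = 148, Q* = 729.1

Equating demand and supply, 1025.1 - 2P = -47.9 + 5.25P gives 7.25P = 1073, so P* = 148.
From the demand curve, Q* = 1025.1 - 2(148) = 729.1.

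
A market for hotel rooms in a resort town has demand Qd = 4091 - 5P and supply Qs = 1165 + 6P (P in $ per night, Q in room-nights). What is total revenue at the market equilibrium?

The market clears where 4091 - 5P = 1165 + 6P. Rearranging, 11P = 2926, hence P* = 266.
Substitute back: Q* = 4091 - 5(266) = 2761.
Total revenue = P* × Q* = 266 × 2761 = 734426.

Total revenue = 734426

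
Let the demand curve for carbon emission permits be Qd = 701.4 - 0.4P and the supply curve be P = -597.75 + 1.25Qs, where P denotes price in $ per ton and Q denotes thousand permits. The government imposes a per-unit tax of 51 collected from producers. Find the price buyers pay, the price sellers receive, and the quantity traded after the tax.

Rewriting in direct form: Qs = 478.2 + 0.8P.
Producers keep P_s = P_b - 51 per unit, so supply in terms of the buyer price is Qs = 437.4 + 0.8P_b.
Set Qd = Qs: 701.4 - 0.4P_b = 437.4 + 0.8P_b, so 264 = 1.2P_b and P_b = 220.
So P_s = 169 and the quantity traded is Q = 701.4 - 0.4(220) = 613.4.

P_b = 220, P_s = 169, Q = 613.4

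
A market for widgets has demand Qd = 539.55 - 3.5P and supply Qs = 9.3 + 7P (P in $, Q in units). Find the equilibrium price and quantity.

P* = 50.5, Q* = 362.8

Equating demand and supply, 539.55 - 3.5P = 9.3 + 7P gives 10.5P = 530.25, so P* = 50.5.
Substitute back: Q* = 539.55 - 3.5(50.5) = 362.8.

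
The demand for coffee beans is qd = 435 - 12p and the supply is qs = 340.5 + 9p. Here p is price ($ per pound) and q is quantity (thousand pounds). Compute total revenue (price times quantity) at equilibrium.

Total revenue = 1714.5

Set qd = qs: 435 - 12p = 340.5 + 9p, so 94.5 = 21p and p* = 4.5.
Plugging p* into demand: q* = 435 - 12(4.5) = 381.
Total revenue = p* × q* = 4.5 × 381 = 1714.5.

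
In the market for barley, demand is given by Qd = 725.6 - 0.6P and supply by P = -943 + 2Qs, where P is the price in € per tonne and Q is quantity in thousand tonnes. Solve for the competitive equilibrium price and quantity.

In direct form, Qs = 471.5 + 0.5P.
Equating demand and supply, 725.6 - 0.6P = 471.5 + 0.5P gives 1.1P = 254.1, so P* = 231.
Then Q* = 725.6 - 0.6(231) = 587.

P* = 231, Q* = 587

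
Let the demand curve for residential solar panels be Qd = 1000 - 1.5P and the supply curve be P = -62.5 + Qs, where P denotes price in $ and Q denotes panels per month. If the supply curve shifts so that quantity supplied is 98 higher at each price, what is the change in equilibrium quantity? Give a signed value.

ΔQ = 58.8

In direct form, Qs = 62.5 + P.
Set Qd = Qs: 1000 - 1.5P = 62.5 + P, so 937.5 = 2.5P and P* = 375.
Plugging P* into demand: Q* = 1000 - 1.5(375) = 437.5.
After the shift, supply is Qs = 160.5 + P.
Re-solving, 2.5P = 839.5 gives P = 335.8 and Q = 496.3.
ΔQ = 496.3 - 437.5 = 58.8.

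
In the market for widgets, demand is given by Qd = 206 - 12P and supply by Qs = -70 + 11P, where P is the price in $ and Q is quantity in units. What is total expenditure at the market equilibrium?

Total expenditure = 744

Equating demand and supply, 206 - 12P = -70 + 11P gives 23P = 276, so P* = 12.
Substitute back: Q* = 206 - 12(12) = 62.
Total expenditure = P* × Q* = 12 × 62 = 744.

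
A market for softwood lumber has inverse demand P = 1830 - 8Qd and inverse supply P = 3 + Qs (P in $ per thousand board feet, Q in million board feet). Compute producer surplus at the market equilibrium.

Solving each curve for Q: Qd = 228.75 - 0.125P and Qs = -3 + P.
Set Qd = Qs: 228.75 - 0.125P = -3 + P, so 231.75 = 1.125P and P* = 206.
Then Q* = 228.75 - 0.125(206) = 203.
Supply choke price (Qs = 0): P = 3. Producer surplus = ½ × (206 - 3) × 203 = 20604.5.

Producer surplus = 20604.5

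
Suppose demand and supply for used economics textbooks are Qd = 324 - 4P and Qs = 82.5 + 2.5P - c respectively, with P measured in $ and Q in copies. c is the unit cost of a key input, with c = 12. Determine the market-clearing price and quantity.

With c = 12, supply is Qs = 70.5 + 2.5P.
Equating demand and supply, 324 - 4P = 70.5 + 2.5P gives 6.5P = 253.5, so P* = 39.
Substitute back: Q* = 324 - 4(39) = 168.

P* = 39, Q* = 168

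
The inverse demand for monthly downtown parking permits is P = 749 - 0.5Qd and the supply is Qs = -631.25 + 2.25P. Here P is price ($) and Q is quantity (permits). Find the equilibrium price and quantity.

P* = 501, Q* = 496

Solving each curve for Q: Qd = 1498 - 2P.
The market clears where 1498 - 2P = -631.25 + 2.25P. Rearranging, 4.25P = 2129.25, hence P* = 501.
From the demand curve, Q* = 1498 - 2(501) = 496.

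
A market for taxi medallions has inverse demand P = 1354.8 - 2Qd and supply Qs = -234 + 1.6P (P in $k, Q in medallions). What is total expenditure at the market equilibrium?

Rewriting in direct form: Qd = 677.4 - 0.5P.
The market clears where 677.4 - 0.5P = -234 + 1.6P. Rearranging, 2.1P = 911.4, hence P* = 434.
Then Q* = 677.4 - 0.5(434) = 460.4.
Total expenditure = P* × Q* = 434 × 460.4 = 199813.6.

Total expenditure = 199813.6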